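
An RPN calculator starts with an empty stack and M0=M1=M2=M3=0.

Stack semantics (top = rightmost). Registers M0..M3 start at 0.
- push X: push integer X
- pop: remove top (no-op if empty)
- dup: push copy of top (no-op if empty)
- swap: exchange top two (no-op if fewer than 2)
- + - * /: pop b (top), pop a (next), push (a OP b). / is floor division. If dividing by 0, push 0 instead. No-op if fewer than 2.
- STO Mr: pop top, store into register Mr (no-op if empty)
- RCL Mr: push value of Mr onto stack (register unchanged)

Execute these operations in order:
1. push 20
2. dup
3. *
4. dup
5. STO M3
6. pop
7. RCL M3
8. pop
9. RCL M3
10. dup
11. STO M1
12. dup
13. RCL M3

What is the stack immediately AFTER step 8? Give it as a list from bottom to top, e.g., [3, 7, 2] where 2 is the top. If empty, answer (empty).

After op 1 (push 20): stack=[20] mem=[0,0,0,0]
After op 2 (dup): stack=[20,20] mem=[0,0,0,0]
After op 3 (*): stack=[400] mem=[0,0,0,0]
After op 4 (dup): stack=[400,400] mem=[0,0,0,0]
After op 5 (STO M3): stack=[400] mem=[0,0,0,400]
After op 6 (pop): stack=[empty] mem=[0,0,0,400]
After op 7 (RCL M3): stack=[400] mem=[0,0,0,400]
After op 8 (pop): stack=[empty] mem=[0,0,0,400]

(empty)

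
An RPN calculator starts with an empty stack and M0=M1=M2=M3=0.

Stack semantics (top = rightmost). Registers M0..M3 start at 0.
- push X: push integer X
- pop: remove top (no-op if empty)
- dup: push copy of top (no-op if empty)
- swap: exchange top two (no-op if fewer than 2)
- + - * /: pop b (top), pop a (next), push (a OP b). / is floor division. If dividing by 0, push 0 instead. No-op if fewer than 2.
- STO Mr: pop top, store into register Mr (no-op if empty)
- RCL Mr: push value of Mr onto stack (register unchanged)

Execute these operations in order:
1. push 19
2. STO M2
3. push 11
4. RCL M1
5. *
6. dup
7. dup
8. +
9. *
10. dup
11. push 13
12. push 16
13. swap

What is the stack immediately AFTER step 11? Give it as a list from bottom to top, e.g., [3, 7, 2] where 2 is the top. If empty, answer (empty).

After op 1 (push 19): stack=[19] mem=[0,0,0,0]
After op 2 (STO M2): stack=[empty] mem=[0,0,19,0]
After op 3 (push 11): stack=[11] mem=[0,0,19,0]
After op 4 (RCL M1): stack=[11,0] mem=[0,0,19,0]
After op 5 (*): stack=[0] mem=[0,0,19,0]
After op 6 (dup): stack=[0,0] mem=[0,0,19,0]
After op 7 (dup): stack=[0,0,0] mem=[0,0,19,0]
After op 8 (+): stack=[0,0] mem=[0,0,19,0]
After op 9 (*): stack=[0] mem=[0,0,19,0]
After op 10 (dup): stack=[0,0] mem=[0,0,19,0]
After op 11 (push 13): stack=[0,0,13] mem=[0,0,19,0]

[0, 0, 13]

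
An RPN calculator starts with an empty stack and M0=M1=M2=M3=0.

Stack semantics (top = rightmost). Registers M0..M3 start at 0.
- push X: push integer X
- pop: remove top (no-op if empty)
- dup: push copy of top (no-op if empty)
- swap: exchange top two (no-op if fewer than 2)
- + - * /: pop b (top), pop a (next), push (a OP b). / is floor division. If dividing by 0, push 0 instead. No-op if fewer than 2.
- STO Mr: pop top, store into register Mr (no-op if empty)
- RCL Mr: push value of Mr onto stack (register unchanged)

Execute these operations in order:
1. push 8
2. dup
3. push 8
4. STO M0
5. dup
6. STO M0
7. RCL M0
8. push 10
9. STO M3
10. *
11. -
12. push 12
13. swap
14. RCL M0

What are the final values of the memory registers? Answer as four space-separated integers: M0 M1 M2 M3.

After op 1 (push 8): stack=[8] mem=[0,0,0,0]
After op 2 (dup): stack=[8,8] mem=[0,0,0,0]
After op 3 (push 8): stack=[8,8,8] mem=[0,0,0,0]
After op 4 (STO M0): stack=[8,8] mem=[8,0,0,0]
After op 5 (dup): stack=[8,8,8] mem=[8,0,0,0]
After op 6 (STO M0): stack=[8,8] mem=[8,0,0,0]
After op 7 (RCL M0): stack=[8,8,8] mem=[8,0,0,0]
After op 8 (push 10): stack=[8,8,8,10] mem=[8,0,0,0]
After op 9 (STO M3): stack=[8,8,8] mem=[8,0,0,10]
After op 10 (*): stack=[8,64] mem=[8,0,0,10]
After op 11 (-): stack=[-56] mem=[8,0,0,10]
After op 12 (push 12): stack=[-56,12] mem=[8,0,0,10]
After op 13 (swap): stack=[12,-56] mem=[8,0,0,10]
After op 14 (RCL M0): stack=[12,-56,8] mem=[8,0,0,10]

Answer: 8 0 0 10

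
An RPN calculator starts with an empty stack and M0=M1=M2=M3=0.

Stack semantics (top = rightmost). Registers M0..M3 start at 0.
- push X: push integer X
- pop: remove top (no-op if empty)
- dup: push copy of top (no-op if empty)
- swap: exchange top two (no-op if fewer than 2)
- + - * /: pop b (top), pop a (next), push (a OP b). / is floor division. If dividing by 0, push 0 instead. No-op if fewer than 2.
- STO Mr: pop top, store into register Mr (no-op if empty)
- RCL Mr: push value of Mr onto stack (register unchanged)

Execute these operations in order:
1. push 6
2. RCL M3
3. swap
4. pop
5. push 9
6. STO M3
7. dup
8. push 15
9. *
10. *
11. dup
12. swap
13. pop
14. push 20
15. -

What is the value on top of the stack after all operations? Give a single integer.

Answer: -20

Derivation:
After op 1 (push 6): stack=[6] mem=[0,0,0,0]
After op 2 (RCL M3): stack=[6,0] mem=[0,0,0,0]
After op 3 (swap): stack=[0,6] mem=[0,0,0,0]
After op 4 (pop): stack=[0] mem=[0,0,0,0]
After op 5 (push 9): stack=[0,9] mem=[0,0,0,0]
After op 6 (STO M3): stack=[0] mem=[0,0,0,9]
After op 7 (dup): stack=[0,0] mem=[0,0,0,9]
After op 8 (push 15): stack=[0,0,15] mem=[0,0,0,9]
After op 9 (*): stack=[0,0] mem=[0,0,0,9]
After op 10 (*): stack=[0] mem=[0,0,0,9]
After op 11 (dup): stack=[0,0] mem=[0,0,0,9]
After op 12 (swap): stack=[0,0] mem=[0,0,0,9]
After op 13 (pop): stack=[0] mem=[0,0,0,9]
After op 14 (push 20): stack=[0,20] mem=[0,0,0,9]
After op 15 (-): stack=[-20] mem=[0,0,0,9]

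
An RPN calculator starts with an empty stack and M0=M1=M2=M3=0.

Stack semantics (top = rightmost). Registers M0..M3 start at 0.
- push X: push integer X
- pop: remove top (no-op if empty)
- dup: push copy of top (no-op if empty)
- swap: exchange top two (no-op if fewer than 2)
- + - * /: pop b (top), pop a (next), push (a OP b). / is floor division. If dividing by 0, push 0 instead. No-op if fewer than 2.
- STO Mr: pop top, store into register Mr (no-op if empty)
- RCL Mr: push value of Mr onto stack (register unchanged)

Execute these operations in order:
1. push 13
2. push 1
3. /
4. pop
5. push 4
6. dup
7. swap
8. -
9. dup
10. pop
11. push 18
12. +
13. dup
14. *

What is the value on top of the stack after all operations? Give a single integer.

After op 1 (push 13): stack=[13] mem=[0,0,0,0]
After op 2 (push 1): stack=[13,1] mem=[0,0,0,0]
After op 3 (/): stack=[13] mem=[0,0,0,0]
After op 4 (pop): stack=[empty] mem=[0,0,0,0]
After op 5 (push 4): stack=[4] mem=[0,0,0,0]
After op 6 (dup): stack=[4,4] mem=[0,0,0,0]
After op 7 (swap): stack=[4,4] mem=[0,0,0,0]
After op 8 (-): stack=[0] mem=[0,0,0,0]
After op 9 (dup): stack=[0,0] mem=[0,0,0,0]
After op 10 (pop): stack=[0] mem=[0,0,0,0]
After op 11 (push 18): stack=[0,18] mem=[0,0,0,0]
After op 12 (+): stack=[18] mem=[0,0,0,0]
After op 13 (dup): stack=[18,18] mem=[0,0,0,0]
After op 14 (*): stack=[324] mem=[0,0,0,0]

Answer: 324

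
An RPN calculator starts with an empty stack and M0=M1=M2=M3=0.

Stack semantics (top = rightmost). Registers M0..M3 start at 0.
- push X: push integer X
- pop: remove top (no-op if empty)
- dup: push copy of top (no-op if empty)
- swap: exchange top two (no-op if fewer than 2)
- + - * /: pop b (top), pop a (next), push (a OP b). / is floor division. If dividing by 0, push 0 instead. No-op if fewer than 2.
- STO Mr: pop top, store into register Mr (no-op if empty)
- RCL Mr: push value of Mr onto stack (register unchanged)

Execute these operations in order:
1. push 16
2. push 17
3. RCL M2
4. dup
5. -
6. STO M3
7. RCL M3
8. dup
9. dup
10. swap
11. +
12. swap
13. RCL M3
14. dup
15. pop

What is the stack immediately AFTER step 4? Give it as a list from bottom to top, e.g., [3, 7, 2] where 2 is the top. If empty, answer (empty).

After op 1 (push 16): stack=[16] mem=[0,0,0,0]
After op 2 (push 17): stack=[16,17] mem=[0,0,0,0]
After op 3 (RCL M2): stack=[16,17,0] mem=[0,0,0,0]
After op 4 (dup): stack=[16,17,0,0] mem=[0,0,0,0]

[16, 17, 0, 0]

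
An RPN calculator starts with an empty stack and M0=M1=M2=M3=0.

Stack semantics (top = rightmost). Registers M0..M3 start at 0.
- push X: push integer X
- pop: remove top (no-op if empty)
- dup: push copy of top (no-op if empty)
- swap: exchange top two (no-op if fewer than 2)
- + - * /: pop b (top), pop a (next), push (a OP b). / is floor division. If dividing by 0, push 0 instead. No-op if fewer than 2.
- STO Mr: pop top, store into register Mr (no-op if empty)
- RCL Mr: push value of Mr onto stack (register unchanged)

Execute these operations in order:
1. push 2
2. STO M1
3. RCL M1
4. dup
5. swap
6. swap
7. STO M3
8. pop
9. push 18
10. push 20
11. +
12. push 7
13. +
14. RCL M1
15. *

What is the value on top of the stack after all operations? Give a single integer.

After op 1 (push 2): stack=[2] mem=[0,0,0,0]
After op 2 (STO M1): stack=[empty] mem=[0,2,0,0]
After op 3 (RCL M1): stack=[2] mem=[0,2,0,0]
After op 4 (dup): stack=[2,2] mem=[0,2,0,0]
After op 5 (swap): stack=[2,2] mem=[0,2,0,0]
After op 6 (swap): stack=[2,2] mem=[0,2,0,0]
After op 7 (STO M3): stack=[2] mem=[0,2,0,2]
After op 8 (pop): stack=[empty] mem=[0,2,0,2]
After op 9 (push 18): stack=[18] mem=[0,2,0,2]
After op 10 (push 20): stack=[18,20] mem=[0,2,0,2]
After op 11 (+): stack=[38] mem=[0,2,0,2]
After op 12 (push 7): stack=[38,7] mem=[0,2,0,2]
After op 13 (+): stack=[45] mem=[0,2,0,2]
After op 14 (RCL M1): stack=[45,2] mem=[0,2,0,2]
After op 15 (*): stack=[90] mem=[0,2,0,2]

Answer: 90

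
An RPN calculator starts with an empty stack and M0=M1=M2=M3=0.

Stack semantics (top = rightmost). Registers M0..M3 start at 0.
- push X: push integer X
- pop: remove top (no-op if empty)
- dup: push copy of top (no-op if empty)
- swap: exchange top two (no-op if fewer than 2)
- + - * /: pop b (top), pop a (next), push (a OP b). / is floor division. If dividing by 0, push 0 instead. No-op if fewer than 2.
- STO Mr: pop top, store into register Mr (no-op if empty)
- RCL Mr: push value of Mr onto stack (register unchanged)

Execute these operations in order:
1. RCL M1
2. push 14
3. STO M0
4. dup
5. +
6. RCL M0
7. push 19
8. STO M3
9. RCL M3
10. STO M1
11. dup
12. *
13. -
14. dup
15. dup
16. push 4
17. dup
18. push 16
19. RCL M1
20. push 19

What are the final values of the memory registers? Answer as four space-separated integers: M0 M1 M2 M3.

After op 1 (RCL M1): stack=[0] mem=[0,0,0,0]
After op 2 (push 14): stack=[0,14] mem=[0,0,0,0]
After op 3 (STO M0): stack=[0] mem=[14,0,0,0]
After op 4 (dup): stack=[0,0] mem=[14,0,0,0]
After op 5 (+): stack=[0] mem=[14,0,0,0]
After op 6 (RCL M0): stack=[0,14] mem=[14,0,0,0]
After op 7 (push 19): stack=[0,14,19] mem=[14,0,0,0]
After op 8 (STO M3): stack=[0,14] mem=[14,0,0,19]
After op 9 (RCL M3): stack=[0,14,19] mem=[14,0,0,19]
After op 10 (STO M1): stack=[0,14] mem=[14,19,0,19]
After op 11 (dup): stack=[0,14,14] mem=[14,19,0,19]
After op 12 (*): stack=[0,196] mem=[14,19,0,19]
After op 13 (-): stack=[-196] mem=[14,19,0,19]
After op 14 (dup): stack=[-196,-196] mem=[14,19,0,19]
After op 15 (dup): stack=[-196,-196,-196] mem=[14,19,0,19]
After op 16 (push 4): stack=[-196,-196,-196,4] mem=[14,19,0,19]
After op 17 (dup): stack=[-196,-196,-196,4,4] mem=[14,19,0,19]
After op 18 (push 16): stack=[-196,-196,-196,4,4,16] mem=[14,19,0,19]
After op 19 (RCL M1): stack=[-196,-196,-196,4,4,16,19] mem=[14,19,0,19]
After op 20 (push 19): stack=[-196,-196,-196,4,4,16,19,19] mem=[14,19,0,19]

Answer: 14 19 0 19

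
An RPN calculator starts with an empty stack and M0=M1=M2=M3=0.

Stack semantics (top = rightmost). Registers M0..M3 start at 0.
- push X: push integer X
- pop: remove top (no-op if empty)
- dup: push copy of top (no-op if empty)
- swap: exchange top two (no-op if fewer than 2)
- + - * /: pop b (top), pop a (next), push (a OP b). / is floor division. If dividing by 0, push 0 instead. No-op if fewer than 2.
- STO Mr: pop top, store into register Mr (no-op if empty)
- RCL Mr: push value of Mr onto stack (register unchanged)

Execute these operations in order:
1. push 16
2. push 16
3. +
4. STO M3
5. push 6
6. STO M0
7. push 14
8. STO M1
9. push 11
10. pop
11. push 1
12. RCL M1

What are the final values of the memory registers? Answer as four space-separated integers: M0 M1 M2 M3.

Answer: 6 14 0 32

Derivation:
After op 1 (push 16): stack=[16] mem=[0,0,0,0]
After op 2 (push 16): stack=[16,16] mem=[0,0,0,0]
After op 3 (+): stack=[32] mem=[0,0,0,0]
After op 4 (STO M3): stack=[empty] mem=[0,0,0,32]
After op 5 (push 6): stack=[6] mem=[0,0,0,32]
After op 6 (STO M0): stack=[empty] mem=[6,0,0,32]
After op 7 (push 14): stack=[14] mem=[6,0,0,32]
After op 8 (STO M1): stack=[empty] mem=[6,14,0,32]
After op 9 (push 11): stack=[11] mem=[6,14,0,32]
After op 10 (pop): stack=[empty] mem=[6,14,0,32]
After op 11 (push 1): stack=[1] mem=[6,14,0,32]
After op 12 (RCL M1): stack=[1,14] mem=[6,14,0,32]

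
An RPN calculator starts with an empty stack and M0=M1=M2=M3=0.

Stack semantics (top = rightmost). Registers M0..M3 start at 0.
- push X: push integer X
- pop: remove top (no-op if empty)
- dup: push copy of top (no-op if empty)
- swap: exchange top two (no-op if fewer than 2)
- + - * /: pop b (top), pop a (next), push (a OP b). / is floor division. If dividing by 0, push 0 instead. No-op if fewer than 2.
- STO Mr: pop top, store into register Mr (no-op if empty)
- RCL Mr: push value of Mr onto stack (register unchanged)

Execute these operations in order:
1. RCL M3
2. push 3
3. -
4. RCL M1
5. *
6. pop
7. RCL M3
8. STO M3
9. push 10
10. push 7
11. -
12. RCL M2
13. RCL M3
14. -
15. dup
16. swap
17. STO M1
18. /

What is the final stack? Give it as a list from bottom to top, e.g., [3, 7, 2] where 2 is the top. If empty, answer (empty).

After op 1 (RCL M3): stack=[0] mem=[0,0,0,0]
After op 2 (push 3): stack=[0,3] mem=[0,0,0,0]
After op 3 (-): stack=[-3] mem=[0,0,0,0]
After op 4 (RCL M1): stack=[-3,0] mem=[0,0,0,0]
After op 5 (*): stack=[0] mem=[0,0,0,0]
After op 6 (pop): stack=[empty] mem=[0,0,0,0]
After op 7 (RCL M3): stack=[0] mem=[0,0,0,0]
After op 8 (STO M3): stack=[empty] mem=[0,0,0,0]
After op 9 (push 10): stack=[10] mem=[0,0,0,0]
After op 10 (push 7): stack=[10,7] mem=[0,0,0,0]
After op 11 (-): stack=[3] mem=[0,0,0,0]
After op 12 (RCL M2): stack=[3,0] mem=[0,0,0,0]
After op 13 (RCL M3): stack=[3,0,0] mem=[0,0,0,0]
After op 14 (-): stack=[3,0] mem=[0,0,0,0]
After op 15 (dup): stack=[3,0,0] mem=[0,0,0,0]
After op 16 (swap): stack=[3,0,0] mem=[0,0,0,0]
After op 17 (STO M1): stack=[3,0] mem=[0,0,0,0]
After op 18 (/): stack=[0] mem=[0,0,0,0]

Answer: [0]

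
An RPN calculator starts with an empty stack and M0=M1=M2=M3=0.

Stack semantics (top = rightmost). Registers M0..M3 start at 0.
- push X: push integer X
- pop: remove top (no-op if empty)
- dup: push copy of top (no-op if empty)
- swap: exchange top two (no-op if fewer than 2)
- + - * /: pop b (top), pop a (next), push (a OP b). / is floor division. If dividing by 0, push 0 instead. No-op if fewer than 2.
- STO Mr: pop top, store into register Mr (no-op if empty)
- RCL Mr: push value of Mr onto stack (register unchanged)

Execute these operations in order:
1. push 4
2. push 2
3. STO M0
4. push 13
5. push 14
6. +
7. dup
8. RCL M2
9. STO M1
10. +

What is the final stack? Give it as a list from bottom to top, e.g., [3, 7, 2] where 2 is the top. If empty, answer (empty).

After op 1 (push 4): stack=[4] mem=[0,0,0,0]
After op 2 (push 2): stack=[4,2] mem=[0,0,0,0]
After op 3 (STO M0): stack=[4] mem=[2,0,0,0]
After op 4 (push 13): stack=[4,13] mem=[2,0,0,0]
After op 5 (push 14): stack=[4,13,14] mem=[2,0,0,0]
After op 6 (+): stack=[4,27] mem=[2,0,0,0]
After op 7 (dup): stack=[4,27,27] mem=[2,0,0,0]
After op 8 (RCL M2): stack=[4,27,27,0] mem=[2,0,0,0]
After op 9 (STO M1): stack=[4,27,27] mem=[2,0,0,0]
After op 10 (+): stack=[4,54] mem=[2,0,0,0]

Answer: [4, 54]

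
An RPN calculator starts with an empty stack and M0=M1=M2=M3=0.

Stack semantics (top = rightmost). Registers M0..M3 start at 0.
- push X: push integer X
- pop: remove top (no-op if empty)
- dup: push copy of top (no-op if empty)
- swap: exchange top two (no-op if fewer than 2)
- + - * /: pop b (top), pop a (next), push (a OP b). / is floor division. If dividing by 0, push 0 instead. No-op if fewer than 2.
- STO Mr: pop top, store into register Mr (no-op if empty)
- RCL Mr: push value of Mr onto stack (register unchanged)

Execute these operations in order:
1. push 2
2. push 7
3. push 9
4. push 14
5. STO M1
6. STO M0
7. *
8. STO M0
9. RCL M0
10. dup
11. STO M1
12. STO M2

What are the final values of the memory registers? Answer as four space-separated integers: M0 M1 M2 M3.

Answer: 14 14 14 0

Derivation:
After op 1 (push 2): stack=[2] mem=[0,0,0,0]
After op 2 (push 7): stack=[2,7] mem=[0,0,0,0]
After op 3 (push 9): stack=[2,7,9] mem=[0,0,0,0]
After op 4 (push 14): stack=[2,7,9,14] mem=[0,0,0,0]
After op 5 (STO M1): stack=[2,7,9] mem=[0,14,0,0]
After op 6 (STO M0): stack=[2,7] mem=[9,14,0,0]
After op 7 (*): stack=[14] mem=[9,14,0,0]
After op 8 (STO M0): stack=[empty] mem=[14,14,0,0]
After op 9 (RCL M0): stack=[14] mem=[14,14,0,0]
After op 10 (dup): stack=[14,14] mem=[14,14,0,0]
After op 11 (STO M1): stack=[14] mem=[14,14,0,0]
After op 12 (STO M2): stack=[empty] mem=[14,14,14,0]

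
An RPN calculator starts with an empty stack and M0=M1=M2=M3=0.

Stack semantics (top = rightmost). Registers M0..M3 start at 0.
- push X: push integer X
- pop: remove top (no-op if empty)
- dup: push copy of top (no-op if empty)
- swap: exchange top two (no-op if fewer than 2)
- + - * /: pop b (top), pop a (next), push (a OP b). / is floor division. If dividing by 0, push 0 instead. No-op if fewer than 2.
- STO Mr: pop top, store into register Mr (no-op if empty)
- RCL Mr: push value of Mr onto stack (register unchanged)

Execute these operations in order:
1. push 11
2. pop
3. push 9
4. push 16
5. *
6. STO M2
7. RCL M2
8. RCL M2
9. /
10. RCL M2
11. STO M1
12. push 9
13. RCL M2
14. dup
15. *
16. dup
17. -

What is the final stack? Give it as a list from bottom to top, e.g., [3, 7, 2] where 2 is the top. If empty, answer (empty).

Answer: [1, 9, 0]

Derivation:
After op 1 (push 11): stack=[11] mem=[0,0,0,0]
After op 2 (pop): stack=[empty] mem=[0,0,0,0]
After op 3 (push 9): stack=[9] mem=[0,0,0,0]
After op 4 (push 16): stack=[9,16] mem=[0,0,0,0]
After op 5 (*): stack=[144] mem=[0,0,0,0]
After op 6 (STO M2): stack=[empty] mem=[0,0,144,0]
After op 7 (RCL M2): stack=[144] mem=[0,0,144,0]
After op 8 (RCL M2): stack=[144,144] mem=[0,0,144,0]
After op 9 (/): stack=[1] mem=[0,0,144,0]
After op 10 (RCL M2): stack=[1,144] mem=[0,0,144,0]
After op 11 (STO M1): stack=[1] mem=[0,144,144,0]
After op 12 (push 9): stack=[1,9] mem=[0,144,144,0]
After op 13 (RCL M2): stack=[1,9,144] mem=[0,144,144,0]
After op 14 (dup): stack=[1,9,144,144] mem=[0,144,144,0]
After op 15 (*): stack=[1,9,20736] mem=[0,144,144,0]
After op 16 (dup): stack=[1,9,20736,20736] mem=[0,144,144,0]
After op 17 (-): stack=[1,9,0] mem=[0,144,144,0]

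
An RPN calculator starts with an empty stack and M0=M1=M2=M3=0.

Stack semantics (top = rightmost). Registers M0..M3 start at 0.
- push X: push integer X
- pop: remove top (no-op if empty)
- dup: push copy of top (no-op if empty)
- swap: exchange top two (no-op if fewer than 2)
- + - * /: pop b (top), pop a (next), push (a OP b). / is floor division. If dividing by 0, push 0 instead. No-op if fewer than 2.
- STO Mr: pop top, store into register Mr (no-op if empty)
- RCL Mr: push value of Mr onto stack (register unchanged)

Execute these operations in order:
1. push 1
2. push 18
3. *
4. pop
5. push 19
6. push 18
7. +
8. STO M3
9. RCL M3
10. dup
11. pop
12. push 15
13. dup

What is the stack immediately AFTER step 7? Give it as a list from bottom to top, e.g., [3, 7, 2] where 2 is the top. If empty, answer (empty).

After op 1 (push 1): stack=[1] mem=[0,0,0,0]
After op 2 (push 18): stack=[1,18] mem=[0,0,0,0]
After op 3 (*): stack=[18] mem=[0,0,0,0]
After op 4 (pop): stack=[empty] mem=[0,0,0,0]
After op 5 (push 19): stack=[19] mem=[0,0,0,0]
After op 6 (push 18): stack=[19,18] mem=[0,0,0,0]
After op 7 (+): stack=[37] mem=[0,0,0,0]

[37]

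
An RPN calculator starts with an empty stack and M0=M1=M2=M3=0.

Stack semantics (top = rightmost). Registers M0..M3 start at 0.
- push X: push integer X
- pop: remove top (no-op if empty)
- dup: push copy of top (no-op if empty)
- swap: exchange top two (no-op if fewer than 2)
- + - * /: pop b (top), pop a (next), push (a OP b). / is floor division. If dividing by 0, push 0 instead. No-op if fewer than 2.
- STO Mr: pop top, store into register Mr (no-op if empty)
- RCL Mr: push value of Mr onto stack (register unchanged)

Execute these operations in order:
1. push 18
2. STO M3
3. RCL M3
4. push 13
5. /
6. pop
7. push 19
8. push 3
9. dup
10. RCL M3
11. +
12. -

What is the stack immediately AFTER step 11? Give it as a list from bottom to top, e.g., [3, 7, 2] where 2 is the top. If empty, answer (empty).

After op 1 (push 18): stack=[18] mem=[0,0,0,0]
After op 2 (STO M3): stack=[empty] mem=[0,0,0,18]
After op 3 (RCL M3): stack=[18] mem=[0,0,0,18]
After op 4 (push 13): stack=[18,13] mem=[0,0,0,18]
After op 5 (/): stack=[1] mem=[0,0,0,18]
After op 6 (pop): stack=[empty] mem=[0,0,0,18]
After op 7 (push 19): stack=[19] mem=[0,0,0,18]
After op 8 (push 3): stack=[19,3] mem=[0,0,0,18]
After op 9 (dup): stack=[19,3,3] mem=[0,0,0,18]
After op 10 (RCL M3): stack=[19,3,3,18] mem=[0,0,0,18]
After op 11 (+): stack=[19,3,21] mem=[0,0,0,18]

[19, 3, 21]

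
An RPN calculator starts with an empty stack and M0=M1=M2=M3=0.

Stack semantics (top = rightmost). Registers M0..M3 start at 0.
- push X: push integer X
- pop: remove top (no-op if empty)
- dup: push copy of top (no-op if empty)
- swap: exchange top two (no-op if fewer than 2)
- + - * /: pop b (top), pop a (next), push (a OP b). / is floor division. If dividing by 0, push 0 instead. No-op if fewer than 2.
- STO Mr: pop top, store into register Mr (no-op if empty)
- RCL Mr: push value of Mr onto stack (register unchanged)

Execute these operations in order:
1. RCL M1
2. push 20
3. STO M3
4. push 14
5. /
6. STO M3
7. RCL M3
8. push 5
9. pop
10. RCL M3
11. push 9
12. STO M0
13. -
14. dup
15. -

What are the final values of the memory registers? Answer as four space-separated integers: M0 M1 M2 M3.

Answer: 9 0 0 0

Derivation:
After op 1 (RCL M1): stack=[0] mem=[0,0,0,0]
After op 2 (push 20): stack=[0,20] mem=[0,0,0,0]
After op 3 (STO M3): stack=[0] mem=[0,0,0,20]
After op 4 (push 14): stack=[0,14] mem=[0,0,0,20]
After op 5 (/): stack=[0] mem=[0,0,0,20]
After op 6 (STO M3): stack=[empty] mem=[0,0,0,0]
After op 7 (RCL M3): stack=[0] mem=[0,0,0,0]
After op 8 (push 5): stack=[0,5] mem=[0,0,0,0]
After op 9 (pop): stack=[0] mem=[0,0,0,0]
After op 10 (RCL M3): stack=[0,0] mem=[0,0,0,0]
After op 11 (push 9): stack=[0,0,9] mem=[0,0,0,0]
After op 12 (STO M0): stack=[0,0] mem=[9,0,0,0]
After op 13 (-): stack=[0] mem=[9,0,0,0]
After op 14 (dup): stack=[0,0] mem=[9,0,0,0]
After op 15 (-): stack=[0] mem=[9,0,0,0]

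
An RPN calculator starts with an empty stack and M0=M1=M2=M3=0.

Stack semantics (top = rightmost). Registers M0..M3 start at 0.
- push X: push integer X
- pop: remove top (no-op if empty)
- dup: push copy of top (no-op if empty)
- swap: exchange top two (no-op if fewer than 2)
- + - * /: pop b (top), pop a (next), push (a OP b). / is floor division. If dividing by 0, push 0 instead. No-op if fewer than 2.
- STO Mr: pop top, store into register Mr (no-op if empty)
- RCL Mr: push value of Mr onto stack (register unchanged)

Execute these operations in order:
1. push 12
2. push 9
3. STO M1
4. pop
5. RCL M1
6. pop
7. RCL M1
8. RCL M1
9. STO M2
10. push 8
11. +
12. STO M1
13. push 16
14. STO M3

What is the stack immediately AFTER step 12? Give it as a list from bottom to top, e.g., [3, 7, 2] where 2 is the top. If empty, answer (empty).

After op 1 (push 12): stack=[12] mem=[0,0,0,0]
After op 2 (push 9): stack=[12,9] mem=[0,0,0,0]
After op 3 (STO M1): stack=[12] mem=[0,9,0,0]
After op 4 (pop): stack=[empty] mem=[0,9,0,0]
After op 5 (RCL M1): stack=[9] mem=[0,9,0,0]
After op 6 (pop): stack=[empty] mem=[0,9,0,0]
After op 7 (RCL M1): stack=[9] mem=[0,9,0,0]
After op 8 (RCL M1): stack=[9,9] mem=[0,9,0,0]
After op 9 (STO M2): stack=[9] mem=[0,9,9,0]
After op 10 (push 8): stack=[9,8] mem=[0,9,9,0]
After op 11 (+): stack=[17] mem=[0,9,9,0]
After op 12 (STO M1): stack=[empty] mem=[0,17,9,0]

(empty)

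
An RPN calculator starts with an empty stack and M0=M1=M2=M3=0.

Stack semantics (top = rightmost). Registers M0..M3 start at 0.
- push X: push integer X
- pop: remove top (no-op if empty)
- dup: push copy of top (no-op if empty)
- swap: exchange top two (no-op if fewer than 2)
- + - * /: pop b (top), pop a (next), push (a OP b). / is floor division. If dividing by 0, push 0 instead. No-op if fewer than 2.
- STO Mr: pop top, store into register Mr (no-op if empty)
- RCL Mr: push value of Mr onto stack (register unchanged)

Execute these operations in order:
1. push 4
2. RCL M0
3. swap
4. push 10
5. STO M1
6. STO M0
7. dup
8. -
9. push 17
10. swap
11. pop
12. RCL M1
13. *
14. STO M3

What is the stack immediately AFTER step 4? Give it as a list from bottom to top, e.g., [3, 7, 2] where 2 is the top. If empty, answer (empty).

After op 1 (push 4): stack=[4] mem=[0,0,0,0]
After op 2 (RCL M0): stack=[4,0] mem=[0,0,0,0]
After op 3 (swap): stack=[0,4] mem=[0,0,0,0]
After op 4 (push 10): stack=[0,4,10] mem=[0,0,0,0]

[0, 4, 10]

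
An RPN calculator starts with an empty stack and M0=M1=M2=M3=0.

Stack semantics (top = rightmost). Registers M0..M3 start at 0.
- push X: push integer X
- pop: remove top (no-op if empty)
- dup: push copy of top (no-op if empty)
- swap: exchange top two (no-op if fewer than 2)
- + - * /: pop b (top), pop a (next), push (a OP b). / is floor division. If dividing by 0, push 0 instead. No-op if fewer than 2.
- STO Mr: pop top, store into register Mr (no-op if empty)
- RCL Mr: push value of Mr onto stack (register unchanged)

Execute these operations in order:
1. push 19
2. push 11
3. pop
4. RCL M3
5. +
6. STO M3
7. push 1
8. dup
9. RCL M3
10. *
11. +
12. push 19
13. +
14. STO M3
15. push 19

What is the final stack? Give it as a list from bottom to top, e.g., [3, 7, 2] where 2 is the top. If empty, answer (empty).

Answer: [19]

Derivation:
After op 1 (push 19): stack=[19] mem=[0,0,0,0]
After op 2 (push 11): stack=[19,11] mem=[0,0,0,0]
After op 3 (pop): stack=[19] mem=[0,0,0,0]
After op 4 (RCL M3): stack=[19,0] mem=[0,0,0,0]
After op 5 (+): stack=[19] mem=[0,0,0,0]
After op 6 (STO M3): stack=[empty] mem=[0,0,0,19]
After op 7 (push 1): stack=[1] mem=[0,0,0,19]
After op 8 (dup): stack=[1,1] mem=[0,0,0,19]
After op 9 (RCL M3): stack=[1,1,19] mem=[0,0,0,19]
After op 10 (*): stack=[1,19] mem=[0,0,0,19]
After op 11 (+): stack=[20] mem=[0,0,0,19]
After op 12 (push 19): stack=[20,19] mem=[0,0,0,19]
After op 13 (+): stack=[39] mem=[0,0,0,19]
After op 14 (STO M3): stack=[empty] mem=[0,0,0,39]
After op 15 (push 19): stack=[19] mem=[0,0,0,39]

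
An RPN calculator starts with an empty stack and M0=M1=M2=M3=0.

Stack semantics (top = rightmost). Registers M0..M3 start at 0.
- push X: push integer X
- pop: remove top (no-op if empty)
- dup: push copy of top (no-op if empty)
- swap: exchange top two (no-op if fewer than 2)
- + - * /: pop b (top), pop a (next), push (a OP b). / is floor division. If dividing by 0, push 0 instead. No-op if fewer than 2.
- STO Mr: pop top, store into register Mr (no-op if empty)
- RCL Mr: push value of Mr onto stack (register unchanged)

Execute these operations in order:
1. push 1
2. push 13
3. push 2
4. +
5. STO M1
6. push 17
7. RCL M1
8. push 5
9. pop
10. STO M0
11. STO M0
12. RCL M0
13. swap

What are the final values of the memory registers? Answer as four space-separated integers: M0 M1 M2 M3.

After op 1 (push 1): stack=[1] mem=[0,0,0,0]
After op 2 (push 13): stack=[1,13] mem=[0,0,0,0]
After op 3 (push 2): stack=[1,13,2] mem=[0,0,0,0]
After op 4 (+): stack=[1,15] mem=[0,0,0,0]
After op 5 (STO M1): stack=[1] mem=[0,15,0,0]
After op 6 (push 17): stack=[1,17] mem=[0,15,0,0]
After op 7 (RCL M1): stack=[1,17,15] mem=[0,15,0,0]
After op 8 (push 5): stack=[1,17,15,5] mem=[0,15,0,0]
After op 9 (pop): stack=[1,17,15] mem=[0,15,0,0]
After op 10 (STO M0): stack=[1,17] mem=[15,15,0,0]
After op 11 (STO M0): stack=[1] mem=[17,15,0,0]
After op 12 (RCL M0): stack=[1,17] mem=[17,15,0,0]
After op 13 (swap): stack=[17,1] mem=[17,15,0,0]

Answer: 17 15 0 0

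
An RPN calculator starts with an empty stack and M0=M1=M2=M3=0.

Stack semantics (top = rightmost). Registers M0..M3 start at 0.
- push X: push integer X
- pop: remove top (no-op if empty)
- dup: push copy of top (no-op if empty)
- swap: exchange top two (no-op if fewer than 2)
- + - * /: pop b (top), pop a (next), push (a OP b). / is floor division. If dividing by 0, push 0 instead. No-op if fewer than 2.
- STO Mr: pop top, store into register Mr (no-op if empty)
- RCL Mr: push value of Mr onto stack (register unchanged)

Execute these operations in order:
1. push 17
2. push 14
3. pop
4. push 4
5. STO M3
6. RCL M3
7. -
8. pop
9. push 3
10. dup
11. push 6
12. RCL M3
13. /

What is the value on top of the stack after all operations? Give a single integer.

Answer: 1

Derivation:
After op 1 (push 17): stack=[17] mem=[0,0,0,0]
After op 2 (push 14): stack=[17,14] mem=[0,0,0,0]
After op 3 (pop): stack=[17] mem=[0,0,0,0]
After op 4 (push 4): stack=[17,4] mem=[0,0,0,0]
After op 5 (STO M3): stack=[17] mem=[0,0,0,4]
After op 6 (RCL M3): stack=[17,4] mem=[0,0,0,4]
After op 7 (-): stack=[13] mem=[0,0,0,4]
After op 8 (pop): stack=[empty] mem=[0,0,0,4]
After op 9 (push 3): stack=[3] mem=[0,0,0,4]
After op 10 (dup): stack=[3,3] mem=[0,0,0,4]
After op 11 (push 6): stack=[3,3,6] mem=[0,0,0,4]
After op 12 (RCL M3): stack=[3,3,6,4] mem=[0,0,0,4]
After op 13 (/): stack=[3,3,1] mem=[0,0,0,4]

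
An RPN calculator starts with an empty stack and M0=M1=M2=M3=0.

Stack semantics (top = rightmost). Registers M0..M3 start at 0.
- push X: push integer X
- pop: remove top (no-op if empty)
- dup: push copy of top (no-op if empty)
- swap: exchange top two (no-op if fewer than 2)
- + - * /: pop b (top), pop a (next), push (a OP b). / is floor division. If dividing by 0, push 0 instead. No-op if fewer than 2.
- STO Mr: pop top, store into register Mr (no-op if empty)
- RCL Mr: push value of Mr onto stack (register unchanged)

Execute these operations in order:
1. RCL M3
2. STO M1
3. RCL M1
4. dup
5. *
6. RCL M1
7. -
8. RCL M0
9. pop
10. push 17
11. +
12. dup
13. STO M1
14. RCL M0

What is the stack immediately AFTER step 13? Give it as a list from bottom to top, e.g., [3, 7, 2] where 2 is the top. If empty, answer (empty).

After op 1 (RCL M3): stack=[0] mem=[0,0,0,0]
After op 2 (STO M1): stack=[empty] mem=[0,0,0,0]
After op 3 (RCL M1): stack=[0] mem=[0,0,0,0]
After op 4 (dup): stack=[0,0] mem=[0,0,0,0]
After op 5 (*): stack=[0] mem=[0,0,0,0]
After op 6 (RCL M1): stack=[0,0] mem=[0,0,0,0]
After op 7 (-): stack=[0] mem=[0,0,0,0]
After op 8 (RCL M0): stack=[0,0] mem=[0,0,0,0]
After op 9 (pop): stack=[0] mem=[0,0,0,0]
After op 10 (push 17): stack=[0,17] mem=[0,0,0,0]
After op 11 (+): stack=[17] mem=[0,0,0,0]
After op 12 (dup): stack=[17,17] mem=[0,0,0,0]
After op 13 (STO M1): stack=[17] mem=[0,17,0,0]

[17]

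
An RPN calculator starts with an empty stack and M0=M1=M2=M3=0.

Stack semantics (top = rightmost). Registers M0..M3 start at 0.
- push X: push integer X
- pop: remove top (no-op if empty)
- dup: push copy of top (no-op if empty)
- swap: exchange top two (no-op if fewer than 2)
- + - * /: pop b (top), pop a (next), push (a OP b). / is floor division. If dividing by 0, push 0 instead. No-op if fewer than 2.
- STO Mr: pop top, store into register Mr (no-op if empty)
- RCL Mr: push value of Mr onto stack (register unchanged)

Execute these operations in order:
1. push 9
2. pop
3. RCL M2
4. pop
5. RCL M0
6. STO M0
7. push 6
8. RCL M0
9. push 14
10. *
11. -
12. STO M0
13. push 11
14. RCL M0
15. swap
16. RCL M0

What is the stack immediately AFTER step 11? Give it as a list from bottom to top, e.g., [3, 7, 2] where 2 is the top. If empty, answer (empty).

After op 1 (push 9): stack=[9] mem=[0,0,0,0]
After op 2 (pop): stack=[empty] mem=[0,0,0,0]
After op 3 (RCL M2): stack=[0] mem=[0,0,0,0]
After op 4 (pop): stack=[empty] mem=[0,0,0,0]
After op 5 (RCL M0): stack=[0] mem=[0,0,0,0]
After op 6 (STO M0): stack=[empty] mem=[0,0,0,0]
After op 7 (push 6): stack=[6] mem=[0,0,0,0]
After op 8 (RCL M0): stack=[6,0] mem=[0,0,0,0]
After op 9 (push 14): stack=[6,0,14] mem=[0,0,0,0]
After op 10 (*): stack=[6,0] mem=[0,0,0,0]
After op 11 (-): stack=[6] mem=[0,0,0,0]

[6]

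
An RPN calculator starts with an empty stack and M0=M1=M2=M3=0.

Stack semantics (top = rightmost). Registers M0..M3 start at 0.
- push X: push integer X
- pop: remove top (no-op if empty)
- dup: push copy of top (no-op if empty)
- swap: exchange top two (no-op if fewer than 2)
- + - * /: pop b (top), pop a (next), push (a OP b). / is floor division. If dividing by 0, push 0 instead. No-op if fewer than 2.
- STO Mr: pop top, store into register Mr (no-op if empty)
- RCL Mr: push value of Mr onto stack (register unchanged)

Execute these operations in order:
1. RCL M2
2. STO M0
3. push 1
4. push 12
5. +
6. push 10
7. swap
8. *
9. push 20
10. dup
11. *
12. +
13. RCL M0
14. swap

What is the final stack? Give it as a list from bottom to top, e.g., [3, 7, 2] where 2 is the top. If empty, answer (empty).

Answer: [0, 530]

Derivation:
After op 1 (RCL M2): stack=[0] mem=[0,0,0,0]
After op 2 (STO M0): stack=[empty] mem=[0,0,0,0]
After op 3 (push 1): stack=[1] mem=[0,0,0,0]
After op 4 (push 12): stack=[1,12] mem=[0,0,0,0]
After op 5 (+): stack=[13] mem=[0,0,0,0]
After op 6 (push 10): stack=[13,10] mem=[0,0,0,0]
After op 7 (swap): stack=[10,13] mem=[0,0,0,0]
After op 8 (*): stack=[130] mem=[0,0,0,0]
After op 9 (push 20): stack=[130,20] mem=[0,0,0,0]
After op 10 (dup): stack=[130,20,20] mem=[0,0,0,0]
After op 11 (*): stack=[130,400] mem=[0,0,0,0]
After op 12 (+): stack=[530] mem=[0,0,0,0]
After op 13 (RCL M0): stack=[530,0] mem=[0,0,0,0]
After op 14 (swap): stack=[0,530] mem=[0,0,0,0]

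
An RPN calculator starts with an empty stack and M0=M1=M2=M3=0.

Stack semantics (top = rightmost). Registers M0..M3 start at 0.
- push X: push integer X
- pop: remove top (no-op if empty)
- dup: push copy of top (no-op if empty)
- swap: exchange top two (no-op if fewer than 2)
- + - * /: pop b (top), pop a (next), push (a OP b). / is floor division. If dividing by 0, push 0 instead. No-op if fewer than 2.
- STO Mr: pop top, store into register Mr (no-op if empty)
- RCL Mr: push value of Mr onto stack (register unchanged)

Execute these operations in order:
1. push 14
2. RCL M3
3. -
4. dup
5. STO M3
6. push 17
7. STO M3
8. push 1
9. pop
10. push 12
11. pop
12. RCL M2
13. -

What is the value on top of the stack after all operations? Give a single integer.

Answer: 14

Derivation:
After op 1 (push 14): stack=[14] mem=[0,0,0,0]
After op 2 (RCL M3): stack=[14,0] mem=[0,0,0,0]
After op 3 (-): stack=[14] mem=[0,0,0,0]
After op 4 (dup): stack=[14,14] mem=[0,0,0,0]
After op 5 (STO M3): stack=[14] mem=[0,0,0,14]
After op 6 (push 17): stack=[14,17] mem=[0,0,0,14]
After op 7 (STO M3): stack=[14] mem=[0,0,0,17]
After op 8 (push 1): stack=[14,1] mem=[0,0,0,17]
After op 9 (pop): stack=[14] mem=[0,0,0,17]
After op 10 (push 12): stack=[14,12] mem=[0,0,0,17]
After op 11 (pop): stack=[14] mem=[0,0,0,17]
After op 12 (RCL M2): stack=[14,0] mem=[0,0,0,17]
After op 13 (-): stack=[14] mem=[0,0,0,17]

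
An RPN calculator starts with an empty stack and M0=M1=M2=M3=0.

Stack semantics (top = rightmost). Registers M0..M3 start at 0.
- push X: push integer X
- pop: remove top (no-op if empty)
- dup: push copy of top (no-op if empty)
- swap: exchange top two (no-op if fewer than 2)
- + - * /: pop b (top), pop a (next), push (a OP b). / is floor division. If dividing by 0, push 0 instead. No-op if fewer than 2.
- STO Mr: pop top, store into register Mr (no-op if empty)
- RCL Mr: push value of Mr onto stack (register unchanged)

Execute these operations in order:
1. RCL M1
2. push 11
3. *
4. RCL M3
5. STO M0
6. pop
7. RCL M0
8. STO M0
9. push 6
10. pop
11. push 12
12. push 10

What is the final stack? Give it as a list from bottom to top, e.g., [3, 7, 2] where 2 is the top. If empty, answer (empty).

Answer: [12, 10]

Derivation:
After op 1 (RCL M1): stack=[0] mem=[0,0,0,0]
After op 2 (push 11): stack=[0,11] mem=[0,0,0,0]
After op 3 (*): stack=[0] mem=[0,0,0,0]
After op 4 (RCL M3): stack=[0,0] mem=[0,0,0,0]
After op 5 (STO M0): stack=[0] mem=[0,0,0,0]
After op 6 (pop): stack=[empty] mem=[0,0,0,0]
After op 7 (RCL M0): stack=[0] mem=[0,0,0,0]
After op 8 (STO M0): stack=[empty] mem=[0,0,0,0]
After op 9 (push 6): stack=[6] mem=[0,0,0,0]
After op 10 (pop): stack=[empty] mem=[0,0,0,0]
After op 11 (push 12): stack=[12] mem=[0,0,0,0]
After op 12 (push 10): stack=[12,10] mem=[0,0,0,0]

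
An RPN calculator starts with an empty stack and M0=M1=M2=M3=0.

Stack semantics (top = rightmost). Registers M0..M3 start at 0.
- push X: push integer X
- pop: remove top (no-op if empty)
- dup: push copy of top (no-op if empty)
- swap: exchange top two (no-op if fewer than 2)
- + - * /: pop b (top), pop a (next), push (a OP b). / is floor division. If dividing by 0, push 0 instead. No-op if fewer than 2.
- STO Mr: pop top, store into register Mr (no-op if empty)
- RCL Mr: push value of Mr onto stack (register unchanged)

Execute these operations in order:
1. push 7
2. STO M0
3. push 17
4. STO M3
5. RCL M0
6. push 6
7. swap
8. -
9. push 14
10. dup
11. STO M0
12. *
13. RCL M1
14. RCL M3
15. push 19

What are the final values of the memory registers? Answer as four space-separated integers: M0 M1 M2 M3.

Answer: 14 0 0 17

Derivation:
After op 1 (push 7): stack=[7] mem=[0,0,0,0]
After op 2 (STO M0): stack=[empty] mem=[7,0,0,0]
After op 3 (push 17): stack=[17] mem=[7,0,0,0]
After op 4 (STO M3): stack=[empty] mem=[7,0,0,17]
After op 5 (RCL M0): stack=[7] mem=[7,0,0,17]
After op 6 (push 6): stack=[7,6] mem=[7,0,0,17]
After op 7 (swap): stack=[6,7] mem=[7,0,0,17]
After op 8 (-): stack=[-1] mem=[7,0,0,17]
After op 9 (push 14): stack=[-1,14] mem=[7,0,0,17]
After op 10 (dup): stack=[-1,14,14] mem=[7,0,0,17]
After op 11 (STO M0): stack=[-1,14] mem=[14,0,0,17]
After op 12 (*): stack=[-14] mem=[14,0,0,17]
After op 13 (RCL M1): stack=[-14,0] mem=[14,0,0,17]
After op 14 (RCL M3): stack=[-14,0,17] mem=[14,0,0,17]
After op 15 (push 19): stack=[-14,0,17,19] mem=[14,0,0,17]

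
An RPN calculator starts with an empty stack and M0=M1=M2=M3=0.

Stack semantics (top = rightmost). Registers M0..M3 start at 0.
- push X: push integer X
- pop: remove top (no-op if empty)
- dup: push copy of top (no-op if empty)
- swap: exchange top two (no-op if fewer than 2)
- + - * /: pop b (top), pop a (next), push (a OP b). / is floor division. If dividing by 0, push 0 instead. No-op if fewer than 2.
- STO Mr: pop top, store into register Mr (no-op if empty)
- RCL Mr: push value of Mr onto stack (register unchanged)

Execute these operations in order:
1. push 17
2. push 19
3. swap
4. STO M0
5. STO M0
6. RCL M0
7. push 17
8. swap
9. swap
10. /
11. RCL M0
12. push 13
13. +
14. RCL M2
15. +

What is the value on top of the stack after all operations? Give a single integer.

After op 1 (push 17): stack=[17] mem=[0,0,0,0]
After op 2 (push 19): stack=[17,19] mem=[0,0,0,0]
After op 3 (swap): stack=[19,17] mem=[0,0,0,0]
After op 4 (STO M0): stack=[19] mem=[17,0,0,0]
After op 5 (STO M0): stack=[empty] mem=[19,0,0,0]
After op 6 (RCL M0): stack=[19] mem=[19,0,0,0]
After op 7 (push 17): stack=[19,17] mem=[19,0,0,0]
After op 8 (swap): stack=[17,19] mem=[19,0,0,0]
After op 9 (swap): stack=[19,17] mem=[19,0,0,0]
After op 10 (/): stack=[1] mem=[19,0,0,0]
After op 11 (RCL M0): stack=[1,19] mem=[19,0,0,0]
After op 12 (push 13): stack=[1,19,13] mem=[19,0,0,0]
After op 13 (+): stack=[1,32] mem=[19,0,0,0]
After op 14 (RCL M2): stack=[1,32,0] mem=[19,0,0,0]
After op 15 (+): stack=[1,32] mem=[19,0,0,0]

Answer: 32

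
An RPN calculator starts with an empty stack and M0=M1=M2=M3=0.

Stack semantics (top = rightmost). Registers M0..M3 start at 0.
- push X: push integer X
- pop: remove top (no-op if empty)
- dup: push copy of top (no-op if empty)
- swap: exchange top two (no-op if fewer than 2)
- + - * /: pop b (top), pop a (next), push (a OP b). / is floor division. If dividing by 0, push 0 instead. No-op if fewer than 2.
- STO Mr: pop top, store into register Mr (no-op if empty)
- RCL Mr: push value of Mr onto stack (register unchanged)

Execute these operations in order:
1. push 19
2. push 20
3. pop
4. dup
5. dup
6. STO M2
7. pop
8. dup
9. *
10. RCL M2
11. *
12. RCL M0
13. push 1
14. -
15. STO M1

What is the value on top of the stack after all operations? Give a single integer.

After op 1 (push 19): stack=[19] mem=[0,0,0,0]
After op 2 (push 20): stack=[19,20] mem=[0,0,0,0]
After op 3 (pop): stack=[19] mem=[0,0,0,0]
After op 4 (dup): stack=[19,19] mem=[0,0,0,0]
After op 5 (dup): stack=[19,19,19] mem=[0,0,0,0]
After op 6 (STO M2): stack=[19,19] mem=[0,0,19,0]
After op 7 (pop): stack=[19] mem=[0,0,19,0]
After op 8 (dup): stack=[19,19] mem=[0,0,19,0]
After op 9 (*): stack=[361] mem=[0,0,19,0]
After op 10 (RCL M2): stack=[361,19] mem=[0,0,19,0]
After op 11 (*): stack=[6859] mem=[0,0,19,0]
After op 12 (RCL M0): stack=[6859,0] mem=[0,0,19,0]
After op 13 (push 1): stack=[6859,0,1] mem=[0,0,19,0]
After op 14 (-): stack=[6859,-1] mem=[0,0,19,0]
After op 15 (STO M1): stack=[6859] mem=[0,-1,19,0]

Answer: 6859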